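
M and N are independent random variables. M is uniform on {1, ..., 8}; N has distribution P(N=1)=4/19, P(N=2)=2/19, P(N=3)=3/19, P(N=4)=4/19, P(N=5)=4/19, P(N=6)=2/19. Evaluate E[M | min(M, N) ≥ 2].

P(min(M, N) ≥ 2) = 105/152.
Summing M·P(x,y) over outcomes with min(M, N) ≥ 2 gives 525/152.
E[M | min(M, N) ≥ 2] = (525/152) / (105/152) = 5.

5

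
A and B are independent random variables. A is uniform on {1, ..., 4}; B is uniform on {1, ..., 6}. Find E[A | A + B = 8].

3

P(A + B = 8) = 1/8.
Summing A·P(x,y) over outcomes with A + B = 8 gives 3/8.
E[A | A + B = 8] = (3/8) / (1/8) = 3.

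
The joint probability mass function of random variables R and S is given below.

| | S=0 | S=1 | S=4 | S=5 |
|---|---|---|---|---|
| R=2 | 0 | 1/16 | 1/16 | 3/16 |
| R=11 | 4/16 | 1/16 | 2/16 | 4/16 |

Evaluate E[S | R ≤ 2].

4

P(R ≤ 2) = 5/16.
Summing S·P(R=x,S=y) over the conditioning event gives 5/4.
E[S | R ≤ 2] = (5/4) / (5/16) = 4.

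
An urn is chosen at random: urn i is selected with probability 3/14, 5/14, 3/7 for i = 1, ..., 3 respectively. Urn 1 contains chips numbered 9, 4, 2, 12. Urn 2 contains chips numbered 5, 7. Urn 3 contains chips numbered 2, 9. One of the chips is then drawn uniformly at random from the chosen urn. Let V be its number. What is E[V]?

333/56

E[V | urn 1] = (9+4+2+12)/4 = 27/4.
E[V | urn 2] = (5+7)/2 = 6.
E[V | urn 3] = (2+9)/2 = 11/2.
E[V] = (3/14)·(27/4) + (5/14)·(6) + (3/7)·(11/2) = 333/56.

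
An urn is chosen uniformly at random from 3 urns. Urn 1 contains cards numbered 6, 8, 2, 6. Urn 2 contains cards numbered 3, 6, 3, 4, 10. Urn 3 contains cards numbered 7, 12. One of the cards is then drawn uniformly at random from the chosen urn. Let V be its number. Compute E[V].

101/15

E[V | urn 1] = (6+8+2+6)/4 = 11/2.
E[V | urn 2] = (3+6+3+4+10)/5 = 26/5.
E[V | urn 3] = (7+12)/2 = 19/2.
E[V] = (1/3)·(11/2) + (1/3)·(26/5) + (1/3)·(19/2) = 101/15.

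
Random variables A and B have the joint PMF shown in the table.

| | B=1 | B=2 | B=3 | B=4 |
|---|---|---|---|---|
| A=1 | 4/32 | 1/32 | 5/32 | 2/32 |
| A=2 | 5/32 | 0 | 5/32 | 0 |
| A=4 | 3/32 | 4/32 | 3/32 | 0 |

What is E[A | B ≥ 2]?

P(B ≥ 2) = 5/8.
Σ A·P over the event = 1·(1/32) + 1·(5/32) + 1·(2/32) + 2·(5/32) + 4·(4/32) + 4·(3/32) = 23/16.
E[A | B ≥ 2] = (23/16) / (5/8) = 23/10.

23/10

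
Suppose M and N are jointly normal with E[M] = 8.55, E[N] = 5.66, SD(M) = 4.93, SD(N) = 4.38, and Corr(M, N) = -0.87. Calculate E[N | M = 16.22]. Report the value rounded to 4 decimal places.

For a bivariate normal, E[N | M=x] = μ_N + ρ·(σ_N/σ_M)·(x − μ_M).
E[N | M=16.22] = 5.66 + (-0.87)·(4.38/4.93)·(16.22 − (8.55)) = 5.66 + (-0.772941)·(7.67) = -0.2685.

-0.2685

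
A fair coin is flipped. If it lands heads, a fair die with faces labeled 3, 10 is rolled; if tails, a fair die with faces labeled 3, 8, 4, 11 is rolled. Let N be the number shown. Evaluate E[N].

13/2

E[N | heads] = (3+10)/2 = 13/2.
E[N | tails] = (3+8+4+11)/4 = 13/2.
By the law of total expectation,
E[N] = (1/2)·(13/2) + (1/2)·(13/2) = 13/2.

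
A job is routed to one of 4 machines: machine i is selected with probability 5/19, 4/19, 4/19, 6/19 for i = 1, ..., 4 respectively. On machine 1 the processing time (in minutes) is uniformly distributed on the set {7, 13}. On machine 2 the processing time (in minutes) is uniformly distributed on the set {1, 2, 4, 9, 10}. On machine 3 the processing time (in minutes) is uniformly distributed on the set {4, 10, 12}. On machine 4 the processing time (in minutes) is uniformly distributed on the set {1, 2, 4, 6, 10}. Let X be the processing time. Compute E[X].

E[X | machine 1] = (7+13)/2 = 10.
E[X | machine 2] = (1+2+4+9+10)/5 = 26/5.
E[X | machine 3] = (4+10+12)/3 = 26/3.
E[X | machine 4] = (1+2+4+6+10)/5 = 23/5.
By the law of total expectation,
E[X] = (5/19)·(10) + (4/19)·(26/5) + (4/19)·(26/3) + (6/19)·(23/5) = 1996/285.

1996/285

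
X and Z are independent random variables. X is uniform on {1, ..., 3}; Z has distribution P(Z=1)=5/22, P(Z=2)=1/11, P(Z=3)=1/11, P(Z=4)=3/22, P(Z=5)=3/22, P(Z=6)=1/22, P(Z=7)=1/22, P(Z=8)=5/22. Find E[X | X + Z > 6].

11/5

P(X + Z > 6) = 5/11.
Summing X·P(x,y) over outcomes with X + Z > 6 gives 1.
E[X | X + Z > 6] = (1) / (5/11) = 11/5.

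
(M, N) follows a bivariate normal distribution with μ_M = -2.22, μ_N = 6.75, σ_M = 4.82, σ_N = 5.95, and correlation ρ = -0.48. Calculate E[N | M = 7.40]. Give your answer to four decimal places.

1.0499

E[N | M=x] = μ_N + ρ(σ_N/σ_M)(x − μ_M) for jointly normal variables.
E[N | M=7.40] = 6.75 + (-0.48)·(5.95/4.82)·(7.40 − (-2.22)) = 6.75 + (-0.59253)·(9.62) = 1.0499.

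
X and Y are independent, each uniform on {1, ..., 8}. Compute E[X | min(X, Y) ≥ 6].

7

Outcomes with min(X, Y) ≥ 6: (6,6), (6,7), (6,8), (7,6), (7,7), (7,8), (8,6), (8,7), (8,8), each with probability 1/64.
E[X | min(X, Y) ≥ 6] = (6 + 6 + 6 + 7 + 7 + 7 + 8 + 8 + 8) / 9 = 7.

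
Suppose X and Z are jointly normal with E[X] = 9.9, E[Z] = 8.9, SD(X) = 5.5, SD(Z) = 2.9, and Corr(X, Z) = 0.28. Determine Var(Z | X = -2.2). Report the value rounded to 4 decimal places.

The conditional variance in a bivariate normal is σ_Z²(1 − ρ²), independent of x.
Var(Z | X=-2.2) = (2.9)²·(1 − (0.28)²) = 8.41·0.9216 = 7.7507.

7.7507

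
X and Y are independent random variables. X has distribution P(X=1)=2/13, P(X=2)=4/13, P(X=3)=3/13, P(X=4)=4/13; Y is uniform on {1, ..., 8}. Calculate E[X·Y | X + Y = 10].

223/11

P(X + Y = 10) = 11/104.
Summing XY·P(x,y) over outcomes with X + Y = 10 gives 223/104.
E[X·Y | X + Y = 10] = (223/104) / (11/104) = 223/11.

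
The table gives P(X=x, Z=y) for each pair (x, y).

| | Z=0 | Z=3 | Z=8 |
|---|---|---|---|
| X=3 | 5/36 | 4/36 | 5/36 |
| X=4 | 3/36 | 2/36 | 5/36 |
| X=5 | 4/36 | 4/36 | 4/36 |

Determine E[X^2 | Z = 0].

P(Z = 0) = 1/3.
Σ X^2·P over the event = 9·(5/36) + 16·(3/36) + 25·(4/36) = 193/36.
E[X^2 | Z = 0] = (193/36) / (1/3) = 193/12.

193/12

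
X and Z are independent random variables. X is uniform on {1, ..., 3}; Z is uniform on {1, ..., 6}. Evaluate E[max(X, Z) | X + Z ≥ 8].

17/3

P(X + Z ≥ 8) = 1/6.
Summing max(X,Z)·P(x,y) over outcomes with X + Z ≥ 8 gives 17/18.
E[max(X, Z) | X + Z ≥ 8] = (17/18) / (1/6) = 17/3.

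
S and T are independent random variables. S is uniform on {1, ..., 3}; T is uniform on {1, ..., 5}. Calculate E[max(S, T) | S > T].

8/3

Outcomes with S > T: (2,1), (3,1), (3,2), each with probability 1/15.
E[max(S, T) | S > T] = (2 + 3 + 3) / 3 = 8/3.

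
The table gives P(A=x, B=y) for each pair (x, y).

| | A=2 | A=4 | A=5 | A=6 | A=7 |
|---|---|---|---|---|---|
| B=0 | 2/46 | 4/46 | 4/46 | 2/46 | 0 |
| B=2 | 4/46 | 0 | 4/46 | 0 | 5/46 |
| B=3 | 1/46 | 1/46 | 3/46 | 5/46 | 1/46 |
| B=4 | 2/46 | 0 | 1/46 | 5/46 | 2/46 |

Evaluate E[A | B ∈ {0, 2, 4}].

24/5

P(B ∈ {0, 2, 4}) = 35/46.
Summing A·P(A=x,B=y) over the conditioning event gives 84/23.
E[A | B ∈ {0, 2, 4}] = (84/23) / (35/46) = 24/5.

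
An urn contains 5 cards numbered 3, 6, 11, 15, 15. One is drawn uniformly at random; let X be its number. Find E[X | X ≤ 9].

P(X ≤ 9) = 2/5.
Σ over the event: 3·1/5 + 6·1/5 = 9/5.
E[X | X ≤ 9] = (9/5) / (2/5) = 9/2.

9/2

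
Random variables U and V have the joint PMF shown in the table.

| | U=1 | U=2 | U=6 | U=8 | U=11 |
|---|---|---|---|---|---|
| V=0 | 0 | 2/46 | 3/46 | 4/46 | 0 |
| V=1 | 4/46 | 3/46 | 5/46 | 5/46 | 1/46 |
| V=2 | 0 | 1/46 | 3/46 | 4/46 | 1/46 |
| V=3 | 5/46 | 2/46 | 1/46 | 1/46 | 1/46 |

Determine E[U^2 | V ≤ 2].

749/18

P(V ≤ 2) = 18/23.
Summing U^2·P(U=x,V=y) over the conditioning event gives 749/23.
E[U^2 | V ≤ 2] = (749/23) / (18/23) = 749/18.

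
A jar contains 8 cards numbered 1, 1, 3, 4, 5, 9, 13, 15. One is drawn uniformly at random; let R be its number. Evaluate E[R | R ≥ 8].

37/3

P(R ≥ 8) = 3/8.
Σ over the event: 9·1/8 + 13·1/8 + 15·1/8 = 37/8.
E[R | R ≥ 8] = (37/8) / (3/8) = 37/3.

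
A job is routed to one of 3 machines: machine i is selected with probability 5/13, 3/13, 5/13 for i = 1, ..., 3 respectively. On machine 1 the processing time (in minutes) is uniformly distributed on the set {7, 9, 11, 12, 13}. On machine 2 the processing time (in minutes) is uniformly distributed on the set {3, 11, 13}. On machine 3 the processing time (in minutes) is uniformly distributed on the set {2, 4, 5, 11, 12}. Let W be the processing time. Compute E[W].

E[W | machine 1] = (7+9+11+12+13)/5 = 52/5.
E[W | machine 2] = (3+11+13)/3 = 9.
E[W | machine 3] = (2+4+5+11+12)/5 = 34/5.
E[W] = (5/13)·(52/5) + (3/13)·(9) + (5/13)·(34/5) = 113/13.

113/13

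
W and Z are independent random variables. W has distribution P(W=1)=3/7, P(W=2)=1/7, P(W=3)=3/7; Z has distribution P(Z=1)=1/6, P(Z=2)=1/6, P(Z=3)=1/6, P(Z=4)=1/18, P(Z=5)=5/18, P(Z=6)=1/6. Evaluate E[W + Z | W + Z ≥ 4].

653/105

P(W + Z ≥ 4) = 5/6.
Summing (W+Z)·P(x,y) over outcomes with W + Z ≥ 4 gives 653/126.
E[W + Z | W + Z ≥ 4] = (653/126) / (5/6) = 653/105.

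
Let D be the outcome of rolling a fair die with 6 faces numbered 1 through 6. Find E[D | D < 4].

Given D < 4, D is equally likely to be any of {1, 2, 3}.
E[D | D < 4] = (1 + 2 + 3) / 3 = 2.

2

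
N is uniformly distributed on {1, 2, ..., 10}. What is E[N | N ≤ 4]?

5/2

Given N ≤ 4, N is equally likely to be any of {1, 2, 3, 4}.
E[N | N ≤ 4] = (1 + 2 + 3 + 4) / 4 = 5/2.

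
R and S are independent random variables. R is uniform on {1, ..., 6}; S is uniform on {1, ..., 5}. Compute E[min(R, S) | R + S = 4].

4/3

Outcomes with R + S = 4: (1,3), (2,2), (3,1), each with probability 1/30.
E[min(R, S) | R + S = 4] = (1 + 2 + 1) / 3 = 4/3.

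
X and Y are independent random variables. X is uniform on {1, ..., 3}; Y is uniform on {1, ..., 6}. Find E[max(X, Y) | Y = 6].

6

Outcomes with Y = 6: (1,6), (2,6), (3,6), each with probability 1/18.
E[max(X, Y) | Y = 6] = (6 + 6 + 6) / 3 = 6.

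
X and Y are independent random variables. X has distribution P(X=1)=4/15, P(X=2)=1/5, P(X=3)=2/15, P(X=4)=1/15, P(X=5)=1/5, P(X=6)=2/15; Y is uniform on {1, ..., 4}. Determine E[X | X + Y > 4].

79/20

P(X + Y > 4) = 2/3.
Summing X·P(x,y) over outcomes with X + Y > 4 gives 79/30.
E[X | X + Y > 4] = (79/30) / (2/3) = 79/20.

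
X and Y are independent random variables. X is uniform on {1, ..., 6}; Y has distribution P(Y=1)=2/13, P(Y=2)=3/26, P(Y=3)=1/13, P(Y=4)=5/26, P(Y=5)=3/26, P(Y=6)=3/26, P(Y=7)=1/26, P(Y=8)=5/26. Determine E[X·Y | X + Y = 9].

P(X + Y = 9) = 19/156.
Summing XY·P(x,y) over outcomes with X + Y = 9 gives 76/39.
E[X·Y | X + Y = 9] = (76/39) / (19/156) = 16.

16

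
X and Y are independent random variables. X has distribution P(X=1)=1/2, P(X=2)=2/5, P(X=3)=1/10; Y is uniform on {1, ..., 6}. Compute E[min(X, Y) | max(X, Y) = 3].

P(max(X, Y) = 3) = 1/5.
Summing min(X,Y)·P(x,y) over outcomes with max(X, Y) = 3 gives 19/60.
E[min(X, Y) | max(X, Y) = 3] = (19/60) / (1/5) = 19/12.

19/12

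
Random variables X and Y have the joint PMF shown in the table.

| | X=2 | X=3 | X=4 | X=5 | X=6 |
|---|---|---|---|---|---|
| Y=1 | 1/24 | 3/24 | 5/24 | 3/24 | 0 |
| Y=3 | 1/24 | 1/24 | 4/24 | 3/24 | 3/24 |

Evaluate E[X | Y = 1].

23/6

P(Y = 1) = 1/2.
Σ X·P over the event = 2·(1/24) + 3·(3/24) + 4·(5/24) + 5·(3/24) = 23/12.
E[X | Y = 1] = (23/12) / (1/2) = 23/6.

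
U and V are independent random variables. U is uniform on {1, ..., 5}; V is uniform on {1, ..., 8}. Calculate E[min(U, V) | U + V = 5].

Outcomes with U + V = 5: (1,4), (2,3), (3,2), (4,1), each with probability 1/40.
E[min(U, V) | U + V = 5] = (1 + 2 + 2 + 1) / 4 = 3/2.

3/2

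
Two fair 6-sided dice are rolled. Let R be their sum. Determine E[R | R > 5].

106/13

P(R > 5) = 13/18.
Σ over the event: 6·5/36 + 7·1/6 + 8·5/36 + 9·1/9 + 10·1/12 + 11·1/18 + 12·1/36 = 53/9.
E[R | R > 5] = (53/9) / (13/18) = 106/13.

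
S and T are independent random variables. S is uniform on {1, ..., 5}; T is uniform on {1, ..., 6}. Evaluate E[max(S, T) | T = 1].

P(T = 1) = 1/6.
Summing max(S,T)·P(x,y) over outcomes with T = 1 gives 1/2.
E[max(S, T) | T = 1] = (1/2) / (1/6) = 3.

3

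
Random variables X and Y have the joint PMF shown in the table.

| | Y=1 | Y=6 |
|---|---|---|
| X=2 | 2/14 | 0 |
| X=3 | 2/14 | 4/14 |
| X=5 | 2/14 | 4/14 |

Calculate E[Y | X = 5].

13/3

P(X = 5) = 3/7.
Σ Y·P over the event = 1·(2/14) + 6·(4/14) = 13/7.
E[Y | X = 5] = (13/7) / (3/7) = 13/3.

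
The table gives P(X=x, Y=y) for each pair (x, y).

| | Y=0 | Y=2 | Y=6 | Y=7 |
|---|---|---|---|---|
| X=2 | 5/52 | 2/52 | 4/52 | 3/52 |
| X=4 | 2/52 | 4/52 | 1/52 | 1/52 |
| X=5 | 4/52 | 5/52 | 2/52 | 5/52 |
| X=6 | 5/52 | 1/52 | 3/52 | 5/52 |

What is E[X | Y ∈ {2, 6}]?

P(Y ∈ {2, 6}) = 11/26.
Summing X·P(X=x,Y=y) over the conditioning event gives 7/4.
E[X | Y ∈ {2, 6}] = (7/4) / (11/26) = 91/22.

91/22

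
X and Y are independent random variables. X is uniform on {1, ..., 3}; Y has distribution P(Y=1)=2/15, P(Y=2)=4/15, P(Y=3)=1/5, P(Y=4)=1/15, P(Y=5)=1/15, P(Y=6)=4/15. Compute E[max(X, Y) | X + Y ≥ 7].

86/15

P(X + Y ≥ 7) = 1/3.
Summing max(X,Y)·P(x,y) over outcomes with X + Y ≥ 7 gives 86/45.
E[max(X, Y) | X + Y ≥ 7] = (86/45) / (1/3) = 86/15.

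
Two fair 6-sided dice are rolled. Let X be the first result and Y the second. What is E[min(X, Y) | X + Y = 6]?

P(X + Y = 6) = 5/36.
Summing min(X,Y)·P(x,y) over outcomes with X + Y = 6 gives 1/4.
E[min(X, Y) | X + Y = 6] = (1/4) / (5/36) = 9/5.

9/5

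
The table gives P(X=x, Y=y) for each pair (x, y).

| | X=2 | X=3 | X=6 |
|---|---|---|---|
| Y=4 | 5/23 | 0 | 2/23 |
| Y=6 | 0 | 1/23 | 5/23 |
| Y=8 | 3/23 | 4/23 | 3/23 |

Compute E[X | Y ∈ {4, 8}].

58/17

P(Y ∈ {4, 8}) = 17/23.
Σ X·P over the event = 2·(5/23) + 2·(3/23) + 3·(4/23) + 6·(2/23) + 6·(3/23) = 58/23.
E[X | Y ∈ {4, 8}] = (58/23) / (17/23) = 58/17.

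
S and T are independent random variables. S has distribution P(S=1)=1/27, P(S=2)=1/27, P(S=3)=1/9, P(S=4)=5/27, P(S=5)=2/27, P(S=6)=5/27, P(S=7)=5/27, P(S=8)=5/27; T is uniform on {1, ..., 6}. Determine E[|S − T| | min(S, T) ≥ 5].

P(min(S, T) ≥ 5) = 17/81.
Summing |S−T|·P(x,y) over outcomes with min(S, T) ≥ 5 gives 47/162.
E[|S − T| | min(S, T) ≥ 5] = (47/162) / (17/81) = 47/34.

47/34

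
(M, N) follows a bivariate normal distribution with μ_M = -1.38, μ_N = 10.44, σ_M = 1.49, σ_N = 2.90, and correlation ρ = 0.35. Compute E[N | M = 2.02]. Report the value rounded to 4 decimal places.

12.7561

For a bivariate normal, E[N | M=x] = μ_N + ρ·(σ_N/σ_M)·(x − μ_M).
E[N | M=2.02] = 10.44 + (0.35)·(2.90/1.49)·(2.02 − (-1.38)) = 10.44 + (0.68121)·(3.4) = 12.7561.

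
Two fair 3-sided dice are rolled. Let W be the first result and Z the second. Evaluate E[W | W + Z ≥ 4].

Outcomes with W + Z ≥ 4: (1,3), (2,2), (2,3), (3,1), (3,2), (3,3), each with probability 1/9.
E[W | W + Z ≥ 4] = (1 + 2 + 2 + 3 + 3 + 3) / 6 = 7/3.

7/3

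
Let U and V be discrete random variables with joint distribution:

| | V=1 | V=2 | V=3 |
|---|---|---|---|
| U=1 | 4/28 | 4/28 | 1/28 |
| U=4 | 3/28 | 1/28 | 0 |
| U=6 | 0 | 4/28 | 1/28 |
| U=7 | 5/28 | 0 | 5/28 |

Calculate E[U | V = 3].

6

P(V = 3) = 1/4.
Σ U·P over the event = 1·(1/28) + 6·(1/28) + 7·(5/28) = 3/2.
E[U | V = 3] = (3/2) / (1/4) = 6.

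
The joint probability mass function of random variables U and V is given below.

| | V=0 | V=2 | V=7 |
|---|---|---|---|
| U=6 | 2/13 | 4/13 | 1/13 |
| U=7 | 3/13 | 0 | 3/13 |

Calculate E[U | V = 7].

27/4

P(V = 7) = 4/13.
Σ U·P over the event = 6·(1/13) + 7·(3/13) = 27/13.
E[U | V = 7] = (27/13) / (4/13) = 27/4.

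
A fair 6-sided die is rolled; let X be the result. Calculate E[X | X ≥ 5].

11/2

Given X ≥ 5, X is equally likely to be any of {5, 6}.
E[X | X ≥ 5] = (5 + 6) / 2 = 11/2.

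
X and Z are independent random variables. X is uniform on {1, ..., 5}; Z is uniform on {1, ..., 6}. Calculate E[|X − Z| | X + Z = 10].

1

P(X + Z = 10) = 1/15.
Summing |X−Z|·P(x,y) over outcomes with X + Z = 10 gives 1/15.
E[|X − Z| | X + Z = 10] = (1/15) / (1/15) = 1.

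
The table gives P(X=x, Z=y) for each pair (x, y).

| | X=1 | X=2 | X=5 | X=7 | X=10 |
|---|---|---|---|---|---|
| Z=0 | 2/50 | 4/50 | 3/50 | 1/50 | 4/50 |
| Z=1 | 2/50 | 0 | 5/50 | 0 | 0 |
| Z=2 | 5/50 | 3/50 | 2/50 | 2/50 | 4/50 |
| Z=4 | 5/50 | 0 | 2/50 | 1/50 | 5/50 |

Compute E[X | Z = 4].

72/13

P(Z = 4) = 13/50.
Σ X·P over the event = 1·(5/50) + 5·(2/50) + 7·(1/50) + 10·(5/50) = 36/25.
E[X | Z = 4] = (36/25) / (13/50) = 72/13.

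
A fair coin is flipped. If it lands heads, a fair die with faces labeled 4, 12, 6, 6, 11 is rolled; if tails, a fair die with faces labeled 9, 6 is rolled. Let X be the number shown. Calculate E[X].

E[X | heads] = (4+12+6+6+11)/5 = 39/5.
E[X | tails] = (9+6)/2 = 15/2.
E[X] = (1/2)·(39/5) + (1/2)·(15/2) = 153/20.

153/20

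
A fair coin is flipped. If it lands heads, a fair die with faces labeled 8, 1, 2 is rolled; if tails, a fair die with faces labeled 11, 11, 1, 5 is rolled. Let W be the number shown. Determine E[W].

16/3

E[W | heads] = (8+1+2)/3 = 11/3.
E[W | tails] = (11+11+1+5)/4 = 7.
By the law of total expectation,
E[W] = (1/2)·(11/3) + (1/2)·(7) = 16/3.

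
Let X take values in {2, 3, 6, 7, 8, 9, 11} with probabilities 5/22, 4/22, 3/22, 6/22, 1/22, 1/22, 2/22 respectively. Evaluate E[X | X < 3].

2

P(X < 3) = 5/22.
Σ over the event: 2·5/22 = 5/11.
E[X | X < 3] = (5/11) / (5/22) = 2.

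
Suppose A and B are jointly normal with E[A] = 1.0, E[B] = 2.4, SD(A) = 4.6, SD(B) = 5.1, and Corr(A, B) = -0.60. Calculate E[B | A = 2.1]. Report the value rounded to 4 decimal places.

1.6683

For a bivariate normal, E[B | A=x] = μ_B + ρ·(σ_B/σ_A)·(x − μ_A).
E[B | A=2.1] = 2.4 + (-0.60)·(5.1/4.6)·(2.1 − (1.0)) = 2.4 + (-0.66522)·(1.1) = 1.6683.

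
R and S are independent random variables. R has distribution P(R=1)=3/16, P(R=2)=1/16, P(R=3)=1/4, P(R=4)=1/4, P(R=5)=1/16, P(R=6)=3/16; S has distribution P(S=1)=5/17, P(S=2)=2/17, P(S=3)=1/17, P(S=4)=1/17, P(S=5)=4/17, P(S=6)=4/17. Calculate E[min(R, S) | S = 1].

1

P(S = 1) = 5/17.
Summing min(R,S)·P(x,y) over outcomes with S = 1 gives 5/17.
E[min(R, S) | S = 1] = (5/17) / (5/17) = 1.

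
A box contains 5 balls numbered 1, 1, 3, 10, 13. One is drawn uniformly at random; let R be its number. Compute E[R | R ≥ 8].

P(R ≥ 8) = 2/5.
Σ over the event: 10·1/5 + 13·1/5 = 23/5.
E[R | R ≥ 8] = (23/5) / (2/5) = 23/2.

23/2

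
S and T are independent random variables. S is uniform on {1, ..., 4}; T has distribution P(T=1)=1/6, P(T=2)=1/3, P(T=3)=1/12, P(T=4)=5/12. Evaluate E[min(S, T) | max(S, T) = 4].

P(max(S, T) = 4) = 9/16.
Summing min(S,T)·P(x,y) over outcomes with max(S, T) = 4 gives 21/16.
E[min(S, T) | max(S, T) = 4] = (21/16) / (9/16) = 7/3.

7/3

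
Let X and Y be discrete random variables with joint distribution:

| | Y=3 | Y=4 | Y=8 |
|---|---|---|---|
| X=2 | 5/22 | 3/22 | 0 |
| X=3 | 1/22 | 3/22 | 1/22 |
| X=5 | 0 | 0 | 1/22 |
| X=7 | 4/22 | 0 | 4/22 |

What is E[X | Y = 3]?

41/10

P(Y = 3) = 5/11.
Σ X·P over the event = 2·(5/22) + 3·(1/22) + 7·(4/22) = 41/22.
E[X | Y = 3] = (41/22) / (5/11) = 41/10.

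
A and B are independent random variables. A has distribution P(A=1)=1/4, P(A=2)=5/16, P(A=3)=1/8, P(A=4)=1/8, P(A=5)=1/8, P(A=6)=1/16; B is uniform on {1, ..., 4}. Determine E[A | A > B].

110/27

P(A > B) = 27/64.
Summing A·P(x,y) over outcomes with A > B gives 55/32.
E[A | A > B] = (55/32) / (27/64) = 110/27.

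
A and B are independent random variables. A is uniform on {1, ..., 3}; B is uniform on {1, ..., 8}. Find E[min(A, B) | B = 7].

2

Outcomes with B = 7: (1,7), (2,7), (3,7), each with probability 1/24.
E[min(A, B) | B = 7] = (1 + 2 + 3) / 3 = 2.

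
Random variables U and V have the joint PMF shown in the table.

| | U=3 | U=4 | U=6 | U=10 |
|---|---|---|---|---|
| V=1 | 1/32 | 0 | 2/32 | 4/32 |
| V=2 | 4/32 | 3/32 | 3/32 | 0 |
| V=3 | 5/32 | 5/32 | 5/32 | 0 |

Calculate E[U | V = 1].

P(V = 1) = 7/32.
Σ U·P over the event = 3·(1/32) + 6·(2/32) + 10·(4/32) = 55/32.
E[U | V = 1] = (55/32) / (7/32) = 55/7.

55/7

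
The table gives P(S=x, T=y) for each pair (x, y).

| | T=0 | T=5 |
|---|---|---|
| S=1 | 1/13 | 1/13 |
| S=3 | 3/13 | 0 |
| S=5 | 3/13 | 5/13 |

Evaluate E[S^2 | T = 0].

103/7

P(T = 0) = 7/13.
Σ S^2·P over the event = 1·(1/13) + 9·(3/13) + 25·(3/13) = 103/13.
E[S^2 | T = 0] = (103/13) / (7/13) = 103/7.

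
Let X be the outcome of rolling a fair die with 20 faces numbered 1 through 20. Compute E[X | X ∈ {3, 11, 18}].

P(X ∈ {3, 11, 18}) = 3/20.
Σ over the event: 3·1/20 + 11·1/20 + 18·1/20 = 8/5.
E[X | X ∈ {3, 11, 18}] = (8/5) / (3/20) = 32/3.

32/3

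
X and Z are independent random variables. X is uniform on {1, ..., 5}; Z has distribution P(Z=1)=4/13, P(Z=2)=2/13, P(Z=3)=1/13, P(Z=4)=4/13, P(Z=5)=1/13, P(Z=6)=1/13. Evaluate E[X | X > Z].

109/28

P(X > Z) = 28/65.
Summing X·P(x,y) over outcomes with X > Z gives 109/65.
E[X | X > Z] = (109/65) / (28/65) = 109/28.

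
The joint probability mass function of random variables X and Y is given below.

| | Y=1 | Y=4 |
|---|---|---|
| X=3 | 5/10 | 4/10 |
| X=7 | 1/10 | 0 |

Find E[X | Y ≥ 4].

P(Y ≥ 4) = 2/5.
Σ X·P over the event = 3·(4/10) = 6/5.
E[X | Y ≥ 4] = (6/5) / (2/5) = 3.

3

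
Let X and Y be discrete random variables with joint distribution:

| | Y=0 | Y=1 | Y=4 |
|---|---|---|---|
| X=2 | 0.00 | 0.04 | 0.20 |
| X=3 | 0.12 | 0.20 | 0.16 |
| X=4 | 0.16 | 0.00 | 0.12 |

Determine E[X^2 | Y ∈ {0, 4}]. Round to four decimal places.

P(Y ∈ {0, 4}) = 0.76.
Σ X^2·P over the event = 4·(0.20) + 9·(0.12) + 9·(0.16) + 16·(0.16) + 16·(0.12) = 7.80.
E[X^2 | Y ∈ {0, 4}] = (7.80) / (0.76) = 10.2632.

10.2632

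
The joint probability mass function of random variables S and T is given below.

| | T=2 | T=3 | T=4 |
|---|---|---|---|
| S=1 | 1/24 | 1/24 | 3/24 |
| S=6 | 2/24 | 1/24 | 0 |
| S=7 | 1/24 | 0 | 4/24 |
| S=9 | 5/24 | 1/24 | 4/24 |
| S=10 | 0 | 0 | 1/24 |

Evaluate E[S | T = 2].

65/9

P(T = 2) = 3/8.
Σ S·P over the event = 1·(1/24) + 6·(2/24) + 7·(1/24) + 9·(5/24) = 65/24.
E[S | T = 2] = (65/24) / (3/8) = 65/9.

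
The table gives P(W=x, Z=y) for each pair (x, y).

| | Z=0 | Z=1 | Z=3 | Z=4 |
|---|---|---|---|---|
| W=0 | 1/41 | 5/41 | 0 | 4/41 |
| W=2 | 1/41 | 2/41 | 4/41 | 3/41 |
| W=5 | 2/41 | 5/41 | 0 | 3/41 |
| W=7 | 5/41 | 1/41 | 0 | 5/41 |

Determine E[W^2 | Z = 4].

332/15

P(Z = 4) = 15/41.
Σ W^2·P over the event = 0·(4/41) + 4·(3/41) + 25·(3/41) + 49·(5/41) = 332/41.
E[W^2 | Z = 4] = (332/41) / (15/41) = 332/15.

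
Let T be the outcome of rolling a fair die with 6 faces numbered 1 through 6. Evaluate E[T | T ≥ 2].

Given T ≥ 2, T is equally likely to be any of {2, 3, 4, 5, 6}.
E[T | T ≥ 2] = (2 + 3 + 4 + 5 + 6) / 5 = 4.

4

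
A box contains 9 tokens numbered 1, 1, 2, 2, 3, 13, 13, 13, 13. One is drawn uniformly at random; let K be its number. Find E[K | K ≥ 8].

P(K ≥ 8) = 4/9.
Σ over the event: 13·4/9 = 52/9.
E[K | K ≥ 8] = (52/9) / (4/9) = 13.

13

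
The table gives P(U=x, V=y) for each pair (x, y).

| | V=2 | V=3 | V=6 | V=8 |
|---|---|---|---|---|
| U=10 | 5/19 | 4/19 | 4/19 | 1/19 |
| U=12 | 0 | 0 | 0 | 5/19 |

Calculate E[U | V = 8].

P(V = 8) = 6/19.
Σ U·P over the event = 10·(1/19) + 12·(5/19) = 70/19.
E[U | V = 8] = (70/19) / (6/19) = 35/3.

35/3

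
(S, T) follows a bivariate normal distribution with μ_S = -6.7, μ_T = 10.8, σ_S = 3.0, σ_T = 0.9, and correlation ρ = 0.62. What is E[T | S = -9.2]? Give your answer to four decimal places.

10.3350

For a bivariate normal, E[T | S=x] = μ_T + ρ·(σ_T/σ_S)·(x − μ_S).
E[T | S=-9.2] = 10.8 + (0.62)·(0.9/3.0)·(-9.2 − (-6.7)) = 10.8 + (0.186)·(-2.5) = 10.3350.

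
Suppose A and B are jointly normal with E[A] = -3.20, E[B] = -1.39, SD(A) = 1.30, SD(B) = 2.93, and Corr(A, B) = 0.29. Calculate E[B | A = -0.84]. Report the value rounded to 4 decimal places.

E[B | A=x] = μ_B + ρ(σ_B/σ_A)(x − μ_A) for jointly normal variables.
E[B | A=-0.84] = -1.39 + (0.29)·(2.93/1.30)·(-0.84 − (-3.20)) = -1.39 + (0.65362)·(2.36) = 0.1525.

0.1525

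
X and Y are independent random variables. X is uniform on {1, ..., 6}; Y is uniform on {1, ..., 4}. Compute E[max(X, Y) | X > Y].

32/7

P(X > Y) = 7/12.
Summing max(X,Y)·P(x,y) over outcomes with X > Y gives 8/3.
E[max(X, Y) | X > Y] = (8/3) / (7/12) = 32/7.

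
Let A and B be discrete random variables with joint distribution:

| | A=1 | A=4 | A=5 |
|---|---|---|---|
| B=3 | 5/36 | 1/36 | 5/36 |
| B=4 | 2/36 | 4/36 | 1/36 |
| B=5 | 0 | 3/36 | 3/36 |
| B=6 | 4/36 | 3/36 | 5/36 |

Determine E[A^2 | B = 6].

P(B = 6) = 1/3.
Summing A^2·P(A=x,B=y) over the conditioning event gives 59/12.
E[A^2 | B = 6] = (59/12) / (1/3) = 59/4.

59/4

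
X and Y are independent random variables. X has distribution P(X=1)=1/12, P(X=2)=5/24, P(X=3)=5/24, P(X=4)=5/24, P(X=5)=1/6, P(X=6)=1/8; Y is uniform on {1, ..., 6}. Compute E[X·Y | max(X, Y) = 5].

535/37

P(max(X, Y) = 5) = 37/144.
Summing XY·P(x,y) over outcomes with max(X, Y) = 5 gives 535/144.
E[X·Y | max(X, Y) = 5] = (535/144) / (37/144) = 535/37.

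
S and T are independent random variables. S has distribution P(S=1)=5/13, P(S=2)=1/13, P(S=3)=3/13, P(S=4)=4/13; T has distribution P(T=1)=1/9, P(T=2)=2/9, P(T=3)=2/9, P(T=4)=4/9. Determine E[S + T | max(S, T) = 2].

P(max(S, T) = 2) = 1/9.
Summing (S+T)·P(x,y) over outcomes with max(S, T) = 2 gives 41/117.
E[S + T | max(S, T) = 2] = (41/117) / (1/9) = 41/13.

41/13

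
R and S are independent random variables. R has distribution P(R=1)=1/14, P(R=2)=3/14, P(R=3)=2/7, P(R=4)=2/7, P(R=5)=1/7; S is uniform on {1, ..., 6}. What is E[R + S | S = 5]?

P(S = 5) = 1/6.
Summing (R+S)·P(x,y) over outcomes with S = 5 gives 115/84.
E[R + S | S = 5] = (115/84) / (1/6) = 115/14.

115/14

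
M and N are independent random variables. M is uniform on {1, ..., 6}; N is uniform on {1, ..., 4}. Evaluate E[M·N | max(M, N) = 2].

8/3

Outcomes with max(M, N) = 2: (1,2), (2,1), (2,2), each with probability 1/24.
E[M·N | max(M, N) = 2] = (2 + 2 + 4) / 3 = 8/3.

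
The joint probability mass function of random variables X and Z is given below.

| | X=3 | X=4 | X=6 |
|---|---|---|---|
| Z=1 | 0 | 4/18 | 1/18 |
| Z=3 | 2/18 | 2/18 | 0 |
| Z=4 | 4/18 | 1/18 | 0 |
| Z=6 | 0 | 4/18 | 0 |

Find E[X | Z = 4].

16/5

P(Z = 4) = 5/18.
Σ X·P over the event = 3·(4/18) + 4·(1/18) = 8/9.
E[X | Z = 4] = (8/9) / (5/18) = 16/5.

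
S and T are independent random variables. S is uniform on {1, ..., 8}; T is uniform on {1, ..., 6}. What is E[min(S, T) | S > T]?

P(S > T) = 9/16.
Summing min(S,T)·P(x,y) over outcomes with S > T gives 77/48.
E[min(S, T) | S > T] = (77/48) / (9/16) = 77/27.

77/27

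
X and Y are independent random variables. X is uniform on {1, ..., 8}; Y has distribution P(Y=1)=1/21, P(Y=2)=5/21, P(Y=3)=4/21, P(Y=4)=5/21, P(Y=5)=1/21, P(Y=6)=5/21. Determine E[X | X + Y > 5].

P(X + Y > 5) = 17/21.
Summing X·P(x,y) over outcomes with X + Y > 5 gives 233/56.
E[X | X + Y > 5] = (233/56) / (17/21) = 699/136.

699/136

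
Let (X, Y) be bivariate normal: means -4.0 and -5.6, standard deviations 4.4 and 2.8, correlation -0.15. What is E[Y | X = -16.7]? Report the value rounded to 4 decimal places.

-4.3877

The regression of Y on X has slope ρ·σ_Y/σ_X and passes through (μ_X, μ_Y).
E[Y | X=-16.7] = -5.6 + (-0.15)·(2.8/4.4)·(-16.7 − (-4.0)) = -5.6 + (-0.095455)·(-12.7) = -4.3877.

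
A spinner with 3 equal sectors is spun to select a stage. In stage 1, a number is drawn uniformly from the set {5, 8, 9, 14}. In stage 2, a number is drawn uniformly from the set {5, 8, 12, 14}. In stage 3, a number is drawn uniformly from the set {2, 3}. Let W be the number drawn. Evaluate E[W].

85/12

E[W | stage 1] = (5+8+9+14)/4 = 9.
E[W | stage 2] = (5+8+12+14)/4 = 39/4.
E[W | stage 3] = (2+3)/2 = 5/2.
By the law of total expectation,
E[W] = (1/3)·(9) + (1/3)·(39/4) + (1/3)·(5/2) = 85/12.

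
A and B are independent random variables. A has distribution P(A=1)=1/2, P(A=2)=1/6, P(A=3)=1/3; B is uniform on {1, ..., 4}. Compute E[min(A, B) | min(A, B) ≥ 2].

P(min(A, B) ≥ 2) = 3/8.
Summing min(A,B)·P(x,y) over outcomes with min(A, B) ≥ 2 gives 11/12.
E[min(A, B) | min(A, B) ≥ 2] = (11/12) / (3/8) = 22/9.

22/9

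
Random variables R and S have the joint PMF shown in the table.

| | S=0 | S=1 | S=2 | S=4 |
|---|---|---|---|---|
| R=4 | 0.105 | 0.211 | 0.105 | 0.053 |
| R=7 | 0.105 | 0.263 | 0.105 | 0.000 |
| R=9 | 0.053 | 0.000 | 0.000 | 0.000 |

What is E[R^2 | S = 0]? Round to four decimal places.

42.2738

P(S = 0) = 0.263.
Summing R^2·P(R=x,S=y) over the conditioning event gives 11.118.
E[R^2 | S = 0] = (11.118) / (0.263) = 42.2738.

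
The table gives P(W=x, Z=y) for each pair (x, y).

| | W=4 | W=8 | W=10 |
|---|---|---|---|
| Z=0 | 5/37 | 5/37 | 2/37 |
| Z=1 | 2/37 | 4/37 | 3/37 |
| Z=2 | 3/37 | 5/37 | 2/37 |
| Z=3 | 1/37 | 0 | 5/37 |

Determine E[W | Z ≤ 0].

20/3

P(Z ≤ 0) = 12/37.
Σ W·P over the event = 4·(5/37) + 8·(5/37) + 10·(2/37) = 80/37.
E[W | Z ≤ 0] = (80/37) / (12/37) = 20/3.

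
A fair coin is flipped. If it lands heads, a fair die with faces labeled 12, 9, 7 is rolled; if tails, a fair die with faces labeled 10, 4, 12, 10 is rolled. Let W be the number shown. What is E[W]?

E[W | heads] = (12+9+7)/3 = 28/3.
E[W | tails] = (10+4+12+10)/4 = 9.
By the law of total expectation,
E[W] = (1/2)·(28/3) + (1/2)·(9) = 55/6.

55/6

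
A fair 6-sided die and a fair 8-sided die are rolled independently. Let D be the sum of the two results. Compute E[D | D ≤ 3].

8/3

P(D ≤ 3) = 1/16.
Σ over the event: 2·1/48 + 3·1/24 = 1/6.
E[D | D ≤ 3] = (1/6) / (1/16) = 8/3.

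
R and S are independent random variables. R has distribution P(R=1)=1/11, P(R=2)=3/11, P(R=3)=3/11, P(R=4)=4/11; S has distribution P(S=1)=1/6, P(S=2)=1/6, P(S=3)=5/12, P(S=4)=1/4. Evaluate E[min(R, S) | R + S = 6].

79/32

P(R + S = 6) = 8/33.
Summing min(R,S)·P(x,y) over outcomes with R + S = 6 gives 79/132.
E[min(R, S) | R + S = 6] = (79/132) / (8/33) = 79/32.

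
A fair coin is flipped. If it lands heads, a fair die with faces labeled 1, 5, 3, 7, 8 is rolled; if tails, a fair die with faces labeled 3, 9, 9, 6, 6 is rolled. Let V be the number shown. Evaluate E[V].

E[V | heads] = (1+5+3+7+8)/5 = 24/5.
E[V | tails] = (3+9+9+6+6)/5 = 33/5.
E[V] = (1/2)·(24/5) + (1/2)·(33/5) = 57/10.

57/10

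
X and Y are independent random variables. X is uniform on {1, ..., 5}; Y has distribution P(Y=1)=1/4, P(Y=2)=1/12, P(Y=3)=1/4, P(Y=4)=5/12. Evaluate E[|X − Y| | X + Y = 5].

7/3

P(X + Y = 5) = 1/5.
Summing |X−Y|·P(x,y) over outcomes with X + Y = 5 gives 7/15.
E[|X − Y| | X + Y = 5] = (7/15) / (1/5) = 7/3.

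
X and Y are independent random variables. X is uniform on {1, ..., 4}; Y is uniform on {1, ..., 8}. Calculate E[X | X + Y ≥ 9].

3

Outcomes with X + Y ≥ 9: (1,8), (2,7), (2,8), (3,6), (3,7), (3,8), (4,5), (4,6), (4,7), (4,8), each with probability 1/32.
E[X | X + Y ≥ 9] = (1 + 2 + 2 + 3 + 3 + 3 + 4 + 4 + 4 + 4) / 10 = 3.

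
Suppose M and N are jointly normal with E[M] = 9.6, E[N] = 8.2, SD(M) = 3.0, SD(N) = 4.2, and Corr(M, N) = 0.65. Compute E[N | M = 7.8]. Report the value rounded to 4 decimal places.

E[N | M=x] = μ_N + ρ(σ_N/σ_M)(x − μ_M) for jointly normal variables.
E[N | M=7.8] = 8.2 + (0.65)·(4.2/3.0)·(7.8 − (9.6)) = 8.2 + (0.91)·(-1.8) = 6.5620.

6.5620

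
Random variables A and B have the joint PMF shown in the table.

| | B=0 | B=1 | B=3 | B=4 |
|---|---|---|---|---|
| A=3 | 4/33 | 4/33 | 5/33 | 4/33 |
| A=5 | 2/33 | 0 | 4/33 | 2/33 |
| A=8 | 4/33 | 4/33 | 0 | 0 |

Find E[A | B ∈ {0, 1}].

49/9

P(B ∈ {0, 1}) = 6/11.
Σ A·P over the event = 3·(4/33) + 3·(4/33) + 5·(2/33) + 8·(4/33) + 8·(4/33) = 98/33.
E[A | B ∈ {0, 1}] = (98/33) / (6/11) = 49/9.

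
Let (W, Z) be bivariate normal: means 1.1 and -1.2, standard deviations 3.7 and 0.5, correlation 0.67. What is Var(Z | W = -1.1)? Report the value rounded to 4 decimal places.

0.1378

For a bivariate normal, Var(Z | W=x) = σ_Z²(1 − ρ²).
Var(Z | W=-1.1) = (0.5)²·(1 − (0.67)²) = 0.25·0.5511 = 0.1378.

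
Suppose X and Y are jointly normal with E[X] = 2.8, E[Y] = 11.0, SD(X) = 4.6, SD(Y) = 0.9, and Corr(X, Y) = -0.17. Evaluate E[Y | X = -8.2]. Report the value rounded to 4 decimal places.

11.3659

For a bivariate normal, E[Y | X=x] = μ_Y + ρ·(σ_Y/σ_X)·(x − μ_X).
E[Y | X=-8.2] = 11.0 + (-0.17)·(0.9/4.6)·(-8.2 − (2.8)) = 11.0 + (-0.033261)·(-11) = 11.3659.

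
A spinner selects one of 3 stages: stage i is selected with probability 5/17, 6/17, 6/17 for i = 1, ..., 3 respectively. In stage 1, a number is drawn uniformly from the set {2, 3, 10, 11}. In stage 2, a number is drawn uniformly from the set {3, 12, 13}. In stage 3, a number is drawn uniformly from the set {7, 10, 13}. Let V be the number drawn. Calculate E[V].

297/34

E[V | stage 1] = (2+3+10+11)/4 = 13/2.
E[V | stage 2] = (3+12+13)/3 = 28/3.
E[V | stage 3] = (7+10+13)/3 = 10.
By the law of total expectation,
E[V] = (5/17)·(13/2) + (6/17)·(28/3) + (6/17)·(10) = 297/34.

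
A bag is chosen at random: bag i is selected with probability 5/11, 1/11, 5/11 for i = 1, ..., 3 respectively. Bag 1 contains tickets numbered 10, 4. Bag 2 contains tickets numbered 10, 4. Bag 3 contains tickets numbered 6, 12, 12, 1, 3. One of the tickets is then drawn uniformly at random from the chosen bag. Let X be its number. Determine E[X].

E[X | bag 1] = (10+4)/2 = 7.
E[X | bag 2] = (10+4)/2 = 7.
E[X | bag 3] = (6+12+12+1+3)/5 = 34/5.
E[X] = (5/11)·(7) + (1/11)·(7) + (5/11)·(34/5) = 76/11.

76/11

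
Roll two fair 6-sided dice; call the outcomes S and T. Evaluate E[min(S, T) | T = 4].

Outcomes with T = 4: (1,4), (2,4), (3,4), (4,4), (5,4), (6,4), each with probability 1/36.
E[min(S, T) | T = 4] = (1 + 2 + 3 + 4 + 4 + 4) / 6 = 3.

3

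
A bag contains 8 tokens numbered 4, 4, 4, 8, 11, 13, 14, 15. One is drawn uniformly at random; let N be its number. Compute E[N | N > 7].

61/5

P(N > 7) = 5/8.
Σ over the event: 8·1/8 + 11·1/8 + 13·1/8 + 14·1/8 + 15·1/8 = 61/8.
E[N | N > 7] = (61/8) / (5/8) = 61/5.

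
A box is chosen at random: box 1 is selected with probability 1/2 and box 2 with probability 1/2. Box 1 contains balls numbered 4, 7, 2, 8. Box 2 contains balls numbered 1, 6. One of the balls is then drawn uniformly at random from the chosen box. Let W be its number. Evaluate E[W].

35/8

E[W | box 1] = (4+7+2+8)/4 = 21/4.
E[W | box 2] = (1+6)/2 = 7/2.
By the law of total expectation,
E[W] = (1/2)·(21/4) + (1/2)·(7/2) = 35/8.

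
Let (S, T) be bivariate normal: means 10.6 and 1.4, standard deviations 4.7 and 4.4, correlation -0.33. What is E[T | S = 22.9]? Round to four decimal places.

-2.3999

For a bivariate normal, E[T | S=x] = μ_T + ρ·(σ_T/σ_S)·(x − μ_S).
E[T | S=22.9] = 1.4 + (-0.33)·(4.4/4.7)·(22.9 − (10.6)) = 1.4 + (-0.308936)·(12.3) = -2.3999.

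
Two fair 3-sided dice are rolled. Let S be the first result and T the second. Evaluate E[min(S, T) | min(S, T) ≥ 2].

9/4

Outcomes with min(S, T) ≥ 2: (2,2), (2,3), (3,2), (3,3), each with probability 1/9.
E[min(S, T) | min(S, T) ≥ 2] = (2 + 2 + 2 + 3) / 4 = 9/4.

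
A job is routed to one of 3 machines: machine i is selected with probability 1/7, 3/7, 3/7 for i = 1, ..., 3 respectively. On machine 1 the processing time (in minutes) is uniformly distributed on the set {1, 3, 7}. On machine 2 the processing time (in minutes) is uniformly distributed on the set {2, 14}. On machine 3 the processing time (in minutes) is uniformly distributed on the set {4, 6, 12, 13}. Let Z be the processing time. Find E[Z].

E[Z | machine 1] = (1+3+7)/3 = 11/3.
E[Z | machine 2] = (2+14)/2 = 8.
E[Z | machine 3] = (4+6+12+13)/4 = 35/4.
E[Z] = (1/7)·(11/3) + (3/7)·(8) + (3/7)·(35/4) = 647/84.

647/84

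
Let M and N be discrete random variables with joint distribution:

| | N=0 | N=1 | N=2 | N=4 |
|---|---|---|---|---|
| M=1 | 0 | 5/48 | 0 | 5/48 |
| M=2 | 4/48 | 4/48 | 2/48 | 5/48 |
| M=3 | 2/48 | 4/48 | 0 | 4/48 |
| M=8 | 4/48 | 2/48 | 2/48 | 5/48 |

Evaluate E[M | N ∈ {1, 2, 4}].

64/19

P(N ∈ {1, 2, 4}) = 19/24.
Summing M·P(M=x,N=y) over the conditioning event gives 8/3.
E[M | N ∈ {1, 2, 4}] = (8/3) / (19/24) = 64/19.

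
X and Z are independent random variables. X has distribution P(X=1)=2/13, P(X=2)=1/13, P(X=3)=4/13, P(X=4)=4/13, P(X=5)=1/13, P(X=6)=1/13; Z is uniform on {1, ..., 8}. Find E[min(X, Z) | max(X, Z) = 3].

P(max(X, Z) = 3) = 15/104.
Summing min(X,Z)·P(x,y) over outcomes with max(X, Z) = 3 gives 7/26.
E[min(X, Z) | max(X, Z) = 3] = (7/26) / (15/104) = 28/15.

28/15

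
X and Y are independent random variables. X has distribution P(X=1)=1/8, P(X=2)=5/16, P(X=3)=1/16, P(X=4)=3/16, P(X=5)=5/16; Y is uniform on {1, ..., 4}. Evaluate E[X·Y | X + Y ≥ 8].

P(X + Y ≥ 8) = 13/64.
Summing XY·P(x,y) over outcomes with X + Y ≥ 8 gives 223/64.
E[X·Y | X + Y ≥ 8] = (223/64) / (13/64) = 223/13.

223/13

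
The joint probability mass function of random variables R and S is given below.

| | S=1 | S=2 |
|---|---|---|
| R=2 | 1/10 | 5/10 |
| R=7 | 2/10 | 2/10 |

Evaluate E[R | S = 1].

16/3

P(S = 1) = 3/10.
Σ R·P over the event = 2·(1/10) + 7·(2/10) = 8/5.
E[R | S = 1] = (8/5) / (3/10) = 16/3.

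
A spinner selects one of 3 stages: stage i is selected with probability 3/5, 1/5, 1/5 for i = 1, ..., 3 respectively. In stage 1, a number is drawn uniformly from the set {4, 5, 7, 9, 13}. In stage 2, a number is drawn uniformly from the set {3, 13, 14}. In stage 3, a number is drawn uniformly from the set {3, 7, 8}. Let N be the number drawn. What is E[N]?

E[N | stage 1] = (4+5+7+9+13)/5 = 38/5.
E[N | stage 2] = (3+13+14)/3 = 10.
E[N | stage 3] = (3+7+8)/3 = 6.
By the law of total expectation,
E[N] = (3/5)·(38/5) + (1/5)·(10) + (1/5)·(6) = 194/25.

194/25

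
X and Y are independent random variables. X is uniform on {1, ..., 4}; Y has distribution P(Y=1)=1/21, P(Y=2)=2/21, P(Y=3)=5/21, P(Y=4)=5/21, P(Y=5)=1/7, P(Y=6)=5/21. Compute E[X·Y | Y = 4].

10

P(Y = 4) = 5/21.
Summing XY·P(x,y) over outcomes with Y = 4 gives 50/21.
E[X·Y | Y = 4] = (50/21) / (5/21) = 10.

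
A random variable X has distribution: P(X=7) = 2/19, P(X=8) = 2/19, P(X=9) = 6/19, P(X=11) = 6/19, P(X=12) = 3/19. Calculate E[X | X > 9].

P(X > 9) = 9/19.
Σ over the event: 11·6/19 + 12·3/19 = 102/19.
E[X | X > 9] = (102/19) / (9/19) = 34/3.

34/3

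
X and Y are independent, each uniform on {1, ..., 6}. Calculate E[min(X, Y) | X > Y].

7/3

P(X > Y) = 5/12.
Summing min(X,Y)·P(x,y) over outcomes with X > Y gives 35/36.
E[min(X, Y) | X > Y] = (35/36) / (5/12) = 7/3.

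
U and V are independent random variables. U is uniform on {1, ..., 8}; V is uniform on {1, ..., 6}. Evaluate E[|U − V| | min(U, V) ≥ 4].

P(min(U, V) ≥ 4) = 5/16.
Summing |U−V|·P(x,y) over outcomes with min(U, V) ≥ 4 gives 23/48.
E[|U − V| | min(U, V) ≥ 4] = (23/48) / (5/16) = 23/15.

23/15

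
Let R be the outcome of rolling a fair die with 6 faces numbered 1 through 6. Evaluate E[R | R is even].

4

Given R is even, R is equally likely to be any of {2, 4, 6}.
E[R | R is even] = (2 + 4 + 6) / 3 = 4.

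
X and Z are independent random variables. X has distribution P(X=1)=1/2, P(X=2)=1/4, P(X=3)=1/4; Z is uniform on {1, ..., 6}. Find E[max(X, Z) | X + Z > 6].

38/7

P(X + Z > 6) = 7/24.
Summing max(X,Z)·P(x,y) over outcomes with X + Z > 6 gives 19/12.
E[max(X, Z) | X + Z > 6] = (19/12) / (7/24) = 38/7.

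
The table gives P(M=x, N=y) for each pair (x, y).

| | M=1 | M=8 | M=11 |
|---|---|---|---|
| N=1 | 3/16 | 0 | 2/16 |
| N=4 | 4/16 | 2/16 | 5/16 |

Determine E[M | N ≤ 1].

5

P(N ≤ 1) = 5/16.
Summing M·P(M=x,N=y) over the conditioning event gives 25/16.
E[M | N ≤ 1] = (25/16) / (5/16) = 5.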